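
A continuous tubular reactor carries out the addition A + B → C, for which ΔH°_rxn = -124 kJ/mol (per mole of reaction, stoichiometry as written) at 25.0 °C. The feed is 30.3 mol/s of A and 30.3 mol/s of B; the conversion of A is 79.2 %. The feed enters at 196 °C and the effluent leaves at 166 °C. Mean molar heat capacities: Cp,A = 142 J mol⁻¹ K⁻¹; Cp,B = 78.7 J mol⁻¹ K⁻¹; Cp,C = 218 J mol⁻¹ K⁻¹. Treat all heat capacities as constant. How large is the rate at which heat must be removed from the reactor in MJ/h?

Extent of reaction ξ = 0.792 × 30.3 = 23.998 mol/s
Reaction term: ξ·ΔH°_rxn = 23.998 × -124 = -2975.7 kJ/s
Sensible, feed 196→25 °C: -1143.5 kJ/s
Outlet flows (mol/s): A 6.3024, B 6.3024, C 23.998
Sensible, products 25→166 °C: 933.76 kJ/s
Q = ΔH = -3185.5 kJ/s = -3185.5 kW
Heat removed = 11468 MJ/h

Q_out = 11500 MJ/h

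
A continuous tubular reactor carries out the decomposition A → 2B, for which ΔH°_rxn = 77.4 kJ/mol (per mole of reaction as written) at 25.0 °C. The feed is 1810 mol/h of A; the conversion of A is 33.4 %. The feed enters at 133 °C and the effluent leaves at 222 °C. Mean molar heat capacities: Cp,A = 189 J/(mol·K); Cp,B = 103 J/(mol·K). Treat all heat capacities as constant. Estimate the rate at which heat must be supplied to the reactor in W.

Q_in = 22000 W

Extent of reaction ξ = 0.334 × 1810 = 604.54 mol/h
Reaction term: ξ·ΔH°_rxn = 604.54 × 77.4 = 46791 kJ/h
Sensible, feed 133→25 °C: -36946 kJ/h
Outlet flows (mol/h): A 1205.5, B 1209.1
Sensible, products 25→222 °C: 69416 kJ/h
Q = ΔH = 79262 kJ/h = 22.017 kW
Heat supplied = 22017 W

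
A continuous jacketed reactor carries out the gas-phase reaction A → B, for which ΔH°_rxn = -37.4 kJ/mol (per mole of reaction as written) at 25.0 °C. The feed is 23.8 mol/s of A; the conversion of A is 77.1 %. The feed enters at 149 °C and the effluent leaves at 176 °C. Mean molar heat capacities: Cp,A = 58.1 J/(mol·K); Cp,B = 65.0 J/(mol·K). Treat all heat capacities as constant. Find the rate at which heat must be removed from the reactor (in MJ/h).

Extent of reaction ξ = 0.771 × 23.8 = 18.35 mol/s
Reaction term: ξ·ΔH°_rxn = 18.35 × -37.4 = -686.28 kJ/s
Sensible, feed 149→25 °C: -171.46 kJ/s
Outlet flows (mol/s): A 5.4502, B 18.35
Sensible, products 25→176 °C: 227.92 kJ/s
Q = ΔH = -629.83 kJ/s = -629.83 kW
Heat removed = 2267.4 MJ/h

Q_out = 2270 MJ/h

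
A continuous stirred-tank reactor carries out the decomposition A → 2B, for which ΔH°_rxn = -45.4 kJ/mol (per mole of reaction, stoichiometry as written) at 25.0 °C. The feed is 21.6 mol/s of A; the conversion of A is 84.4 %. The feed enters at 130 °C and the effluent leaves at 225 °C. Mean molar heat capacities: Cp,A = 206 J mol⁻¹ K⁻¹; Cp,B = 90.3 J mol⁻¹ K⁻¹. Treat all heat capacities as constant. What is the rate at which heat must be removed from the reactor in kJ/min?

Extent of reaction ξ = 0.844 × 21.6 = 18.23 mol/s
Reaction term: ξ·ΔH°_rxn = 18.23 × -45.4 = -827.66 kJ/s
Sensible, feed 130→25 °C: -467.21 kJ/s
Outlet flows (mol/s): A 3.3696, B 36.461
Sensible, products 25→225 °C: 797.31 kJ/s
Q = ΔH = -497.56 kJ/s = -497.56 kW
Heat removed = 29854 kJ/min

Q_out = 29900 kJ/min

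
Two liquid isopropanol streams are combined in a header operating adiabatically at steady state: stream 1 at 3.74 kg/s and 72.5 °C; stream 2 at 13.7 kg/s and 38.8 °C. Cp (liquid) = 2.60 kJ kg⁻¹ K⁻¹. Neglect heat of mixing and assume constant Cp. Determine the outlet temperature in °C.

T_out = 46.0 °C

Energy balance with Q = 0: Σ ṁᵢCp,ᵢ(T_out − Tᵢ) = 0
T_out = Σ ṁᵢCp,ᵢTᵢ / Σ ṁᵢCp,ᵢ
      = 2087 / 45.344 = 46.027 °C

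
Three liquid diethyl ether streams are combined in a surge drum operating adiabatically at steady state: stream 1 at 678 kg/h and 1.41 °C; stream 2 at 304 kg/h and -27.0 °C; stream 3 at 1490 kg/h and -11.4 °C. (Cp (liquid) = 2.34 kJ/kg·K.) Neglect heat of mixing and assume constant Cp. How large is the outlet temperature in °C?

Energy balance with Q = 0: Σ ṁᵢCp,ᵢ(T_out − Tᵢ) = 0
Σ ṁᵢCp,ᵢTᵢ = 678×2.34×1.41 + 304×2.34×-27.0 + 1490×2.34×-11.4 = -56717
Σ ṁᵢCp,ᵢ = 678×2.34 + 304×2.34 + 1490×2.34 = 5784.5
T_out = -56717 / 5784.5 = -9.805 °C

T_out = -9.81 °C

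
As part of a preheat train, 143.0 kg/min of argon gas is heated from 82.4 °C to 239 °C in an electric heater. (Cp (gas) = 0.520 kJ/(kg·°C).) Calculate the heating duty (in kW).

Q = ṁ·Cp·ΔT = 143.0 × 0.520 × (239 − 82.4) = 11645 kJ/min
Converting: 11645 / 60 s = 194.08 kW

Q = 194 kW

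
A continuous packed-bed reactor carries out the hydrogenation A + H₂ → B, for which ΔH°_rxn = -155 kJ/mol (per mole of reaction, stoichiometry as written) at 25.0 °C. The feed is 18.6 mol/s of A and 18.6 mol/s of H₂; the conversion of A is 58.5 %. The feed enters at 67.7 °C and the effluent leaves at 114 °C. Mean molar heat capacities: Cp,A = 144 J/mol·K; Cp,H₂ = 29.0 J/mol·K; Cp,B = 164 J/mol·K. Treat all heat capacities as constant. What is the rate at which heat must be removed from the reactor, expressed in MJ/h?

Extent of reaction ξ = 0.585 × 18.6 = 10.881 mol/s
Reaction term: ξ·ΔH°_rxn = 10.881 × -155 = -1686.6 kJ/s
Sensible, feed 67.7→25 °C: -137.4 kJ/s
Outlet flows (mol/s): A 7.719, H₂ 7.719, B 10.881
Sensible, products 25→114 °C: 277.67 kJ/s
Q = ΔH = -1546.3 kJ/s = -1546.3 kW
Heat removed = 5566.6 MJ/h

Q_out = 5570 MJ/h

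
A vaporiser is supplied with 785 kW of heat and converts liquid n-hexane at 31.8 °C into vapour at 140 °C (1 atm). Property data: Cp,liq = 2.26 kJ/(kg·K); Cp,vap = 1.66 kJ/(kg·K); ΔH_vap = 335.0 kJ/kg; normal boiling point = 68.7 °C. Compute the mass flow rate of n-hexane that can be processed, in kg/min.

Δh = 2.26×(68.7−31.8) + 335.0 + 1.66×(140−68.7) = 536.75 kJ/kg
Q = 785 kW = 785 kJ/s = 47100 kJ/min
ṁ = Q/Δh = 47100 / 536.75 = 87.75 kg/min

ṁ = 87.8 kg/min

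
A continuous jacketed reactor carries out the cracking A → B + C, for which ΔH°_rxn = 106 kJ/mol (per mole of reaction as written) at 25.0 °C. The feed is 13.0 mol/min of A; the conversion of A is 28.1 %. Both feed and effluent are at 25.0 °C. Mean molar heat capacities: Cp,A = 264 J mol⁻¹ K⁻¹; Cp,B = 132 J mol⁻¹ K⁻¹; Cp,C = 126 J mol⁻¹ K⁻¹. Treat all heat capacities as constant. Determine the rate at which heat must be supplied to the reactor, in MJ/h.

Extent of reaction ξ = 0.281 × 13.0 = 3.653 mol/min
Reaction term: ξ·ΔH°_rxn = 3.653 × 106 = 387.22 kJ/min
Q = ΔH = 387.22 kJ/min = 6.4536 kW
Heat supplied = 23.233 MJ/h

Q_in = 23.2 MJ/h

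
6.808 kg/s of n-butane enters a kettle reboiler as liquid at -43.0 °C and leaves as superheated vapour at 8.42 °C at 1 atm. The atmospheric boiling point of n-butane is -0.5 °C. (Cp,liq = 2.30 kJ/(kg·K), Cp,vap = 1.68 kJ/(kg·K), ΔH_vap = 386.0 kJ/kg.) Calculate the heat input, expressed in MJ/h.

liquid -43.0→-0.5 °C: 97.75 kJ/kg
vaporisation at -0.5 °C: 386 kJ/kg
vapour -0.5→8.42 °C: 14.986 kJ/kg
Δh = 97.75 + 386 + 14.986 = 498.74 kJ/kg
Q = ṁ·Δh = 6.808 kg/s × 498.74 kJ/kg = 3395.4 kJ/s
|Q| = 3395.4 kW = 12223 MJ/h

Q = 12200 MJ/h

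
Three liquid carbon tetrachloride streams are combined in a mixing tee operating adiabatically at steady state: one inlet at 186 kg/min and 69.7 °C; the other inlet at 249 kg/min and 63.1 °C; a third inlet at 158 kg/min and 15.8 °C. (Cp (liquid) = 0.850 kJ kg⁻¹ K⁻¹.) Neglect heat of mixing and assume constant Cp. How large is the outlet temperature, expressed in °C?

Energy balance with Q = 0: Σ ṁᵢCp,ᵢ(T_out − Tᵢ) = 0
T_out = Σ ṁᵢCp,ᵢTᵢ / Σ ṁᵢCp,ᵢ
      = 26497 / 504.05 = 52.567 °C

T_out = 52.6 °C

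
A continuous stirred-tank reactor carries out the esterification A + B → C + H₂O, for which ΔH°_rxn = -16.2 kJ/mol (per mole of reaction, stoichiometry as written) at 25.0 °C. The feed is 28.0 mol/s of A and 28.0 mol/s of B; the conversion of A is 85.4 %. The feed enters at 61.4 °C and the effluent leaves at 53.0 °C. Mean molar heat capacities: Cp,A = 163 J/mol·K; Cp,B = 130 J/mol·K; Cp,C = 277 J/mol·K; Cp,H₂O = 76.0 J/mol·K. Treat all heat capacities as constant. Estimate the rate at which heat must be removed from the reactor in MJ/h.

Q_out = 1500 MJ/h

Extent of reaction ξ = 0.854 × 28.0 = 23.912 mol/s
Reaction term: ξ·ΔH°_rxn = 23.912 × -16.2 = -387.37 kJ/s
Sensible, feed 61.4→25 °C: -298.63 kJ/s
Outlet flows (mol/s): A 4.088, B 4.088, C 23.912, H₂O 23.912
Sensible, products 25→53.0 °C: 269.88 kJ/s
Q = ΔH = -416.12 kJ/s = -416.12 kW
Heat removed = 1498 MJ/h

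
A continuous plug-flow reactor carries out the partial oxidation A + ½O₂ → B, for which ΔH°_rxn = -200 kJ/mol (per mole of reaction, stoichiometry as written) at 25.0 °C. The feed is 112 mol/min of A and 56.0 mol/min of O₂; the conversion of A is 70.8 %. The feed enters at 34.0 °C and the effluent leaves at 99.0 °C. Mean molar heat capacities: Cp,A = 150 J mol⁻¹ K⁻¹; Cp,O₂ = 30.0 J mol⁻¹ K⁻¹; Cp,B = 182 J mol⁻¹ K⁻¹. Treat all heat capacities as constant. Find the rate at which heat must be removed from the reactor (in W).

Q_out = 243000 W

Extent of reaction ξ = 0.708 × 112 = 79.296 mol/min
Reaction term: ξ·ΔH°_rxn = 79.296 × -200 = -15859 kJ/min
Sensible, feed 34.0→25 °C: -166.32 kJ/min
Outlet flows (mol/min): A 32.704, O₂ 16.352, B 79.296
Sensible, products 25→99.0 °C: 1467.3 kJ/min
Q = ΔH = -14558 kJ/min = -242.64 kW
Heat removed = 242640 W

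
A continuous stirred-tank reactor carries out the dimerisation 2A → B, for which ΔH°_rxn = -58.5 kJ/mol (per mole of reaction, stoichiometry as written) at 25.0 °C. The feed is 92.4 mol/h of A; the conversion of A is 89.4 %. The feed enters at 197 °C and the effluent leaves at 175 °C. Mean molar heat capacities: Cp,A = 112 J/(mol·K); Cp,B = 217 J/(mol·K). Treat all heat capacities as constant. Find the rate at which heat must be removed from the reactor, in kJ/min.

Q_out = 44.8 kJ/min

Extent of reaction ξ = 0.894 × 92.4 / 2 = 41.303 mol/h
Reaction term: ξ·ΔH°_rxn = 41.303 × -58.5 = -2416.2 kJ/h
Sensible, feed 197→25 °C: -1780 kJ/h
Outlet flows (mol/h): A 9.7944, B 41.303
Sensible, products 25→175 °C: 1509 kJ/h
Q = ΔH = -2687.3 kJ/h = -0.74646 kW
Heat removed = 44.788 kJ/min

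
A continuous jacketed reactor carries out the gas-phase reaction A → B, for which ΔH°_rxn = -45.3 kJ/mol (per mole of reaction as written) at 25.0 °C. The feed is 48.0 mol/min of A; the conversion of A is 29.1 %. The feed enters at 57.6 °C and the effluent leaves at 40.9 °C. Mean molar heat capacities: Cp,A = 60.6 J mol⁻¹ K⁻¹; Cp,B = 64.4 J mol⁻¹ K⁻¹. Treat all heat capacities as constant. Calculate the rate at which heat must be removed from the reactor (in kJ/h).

Extent of reaction ξ = 0.291 × 48.0 = 13.968 mol/min
Reaction term: ξ·ΔH°_rxn = 13.968 × -45.3 = -632.75 kJ/min
Sensible, feed 57.6→25 °C: -94.827 kJ/min
Outlet flows (mol/min): A 34.032, B 13.968
Sensible, products 25→40.9 °C: 47.094 kJ/min
Q = ΔH = -680.48 kJ/min = -11.341 kW
Heat removed = 40829 kJ/h

Q_out = 40800 kJ/h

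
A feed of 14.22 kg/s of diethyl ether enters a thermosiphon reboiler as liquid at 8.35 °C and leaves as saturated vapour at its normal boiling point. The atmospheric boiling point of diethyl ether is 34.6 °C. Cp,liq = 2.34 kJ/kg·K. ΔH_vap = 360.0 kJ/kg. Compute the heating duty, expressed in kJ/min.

Q = 360000 kJ/min

liquid 8.35→34.6 °C: 61.425 kJ/kg
vaporisation at 34.6 °C: 360 kJ/kg
Δh = 61.425 + 360 = 421.43 kJ/kg
Q = ṁ·Δh = 14.22 kg/s × 421.43 kJ/kg = 5992.7 kJ/s
|Q| = 5992.7 kW = 359560 kJ/min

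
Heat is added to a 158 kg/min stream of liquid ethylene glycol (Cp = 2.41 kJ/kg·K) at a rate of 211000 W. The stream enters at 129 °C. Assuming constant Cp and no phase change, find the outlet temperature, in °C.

T_out = 162 °C

Q = 211000 W = 12660 kJ/min
ΔT = Q/(ṁ·Cp) = 12660/(158×2.41) = 33.248 K
T_out = 129 + 33.248 = 162.25 °C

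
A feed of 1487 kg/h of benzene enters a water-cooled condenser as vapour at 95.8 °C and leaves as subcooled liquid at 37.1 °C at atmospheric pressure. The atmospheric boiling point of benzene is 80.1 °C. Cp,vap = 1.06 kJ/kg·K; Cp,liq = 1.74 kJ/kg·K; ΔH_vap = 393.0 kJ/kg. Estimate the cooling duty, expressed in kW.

vapour 95.8→80.1 °C: -16.642 kJ/kg
condensation at 80.1 °C: -393 kJ/kg
liquid 80.1→37.1 °C: -74.82 kJ/kg
Δh = -16.642 + -393 + -74.82 = -484.46 kJ/kg
Q = ṁ·Δh = 1487 kg/h × -484.46 kJ/kg = -720390 kJ/h
|Q| = 200.11 kW

Q_c = 200 kW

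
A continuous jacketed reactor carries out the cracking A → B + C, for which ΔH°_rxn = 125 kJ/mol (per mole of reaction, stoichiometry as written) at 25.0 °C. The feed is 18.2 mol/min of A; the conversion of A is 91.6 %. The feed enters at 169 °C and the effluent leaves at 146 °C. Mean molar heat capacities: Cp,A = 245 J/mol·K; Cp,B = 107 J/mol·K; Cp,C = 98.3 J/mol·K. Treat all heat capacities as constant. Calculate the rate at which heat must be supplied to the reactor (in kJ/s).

Q_in = 31.7 kJ/s

Extent of reaction ξ = 0.916 × 18.2 = 16.671 mol/min
Reaction term: ξ·ΔH°_rxn = 16.671 × 125 = 2083.9 kJ/min
Sensible, feed 169→25 °C: -642.1 kJ/min
Outlet flows (mol/min): A 1.5288, B 16.671, C 16.671
Sensible, products 25→146 °C: 459.46 kJ/min
Q = ΔH = 1901.3 kJ/min = 31.688 kW
Heat supplied = 31.688 kJ/s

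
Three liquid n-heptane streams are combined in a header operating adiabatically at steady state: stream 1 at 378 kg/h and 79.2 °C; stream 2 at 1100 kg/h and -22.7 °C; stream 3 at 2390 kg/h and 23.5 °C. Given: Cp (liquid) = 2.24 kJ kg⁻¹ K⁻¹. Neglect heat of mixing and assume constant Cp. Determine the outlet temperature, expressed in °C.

Adiabatic, steady state ⇒ Σ ṁᵢCp,ᵢ(T_out − Tᵢ) = 0
Σ ṁᵢCp,ᵢTᵢ = 378×2.24×79.2 + 1100×2.24×-22.7 + 2390×2.24×23.5 = 136940
Σ ṁᵢCp,ᵢ = 378×2.24 + 1100×2.24 + 2390×2.24 = 8664.3
T_out = 136940 / 8664.3 = 15.805 °C

T_out = 15.8 °C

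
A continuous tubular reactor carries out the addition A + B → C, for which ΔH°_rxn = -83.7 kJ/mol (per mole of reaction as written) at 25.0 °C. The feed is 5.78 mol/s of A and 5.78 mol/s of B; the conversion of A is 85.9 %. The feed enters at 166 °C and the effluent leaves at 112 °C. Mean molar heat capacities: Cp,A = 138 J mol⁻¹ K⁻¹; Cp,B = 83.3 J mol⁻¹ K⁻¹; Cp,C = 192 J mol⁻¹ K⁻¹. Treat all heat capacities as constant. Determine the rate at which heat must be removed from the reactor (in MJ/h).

Q_out = 1790 MJ/h

Extent of reaction ξ = 0.859 × 5.78 = 4.965 mol/s
Reaction term: ξ·ΔH°_rxn = 4.965 × -83.7 = -415.57 kJ/s
Sensible, feed 166→25 °C: -180.36 kJ/s
Outlet flows (mol/s): A 0.81498, B 0.81498, C 4.965
Sensible, products 25→112 °C: 98.627 kJ/s
Q = ΔH = -497.3 kJ/s = -497.3 kW
Heat removed = 1790.3 MJ/h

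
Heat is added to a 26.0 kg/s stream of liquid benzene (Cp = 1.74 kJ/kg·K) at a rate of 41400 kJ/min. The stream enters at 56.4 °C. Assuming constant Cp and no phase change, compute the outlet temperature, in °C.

Q = 41400 kJ/min = 690 kJ/s
ΔT = Q/(ṁ·Cp) = 690/(26.0×1.74) = 15.252 K
T_out = 56.4 + 15.252 = 71.652 °C

T_out = 71.7 °C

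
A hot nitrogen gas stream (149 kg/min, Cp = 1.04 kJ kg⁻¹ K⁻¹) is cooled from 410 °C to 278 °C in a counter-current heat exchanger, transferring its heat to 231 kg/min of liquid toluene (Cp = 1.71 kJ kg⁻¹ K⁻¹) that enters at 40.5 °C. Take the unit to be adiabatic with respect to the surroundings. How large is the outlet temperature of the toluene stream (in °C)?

Heat released by hot stream: Q = 149 × 1.04 × (410 − 278) = 20455 kJ/min
Energy balance on cold side (adiabatic exchanger): Q = ṁ_c·Cp_c·(T_c,out − T_c,in)
T_c,out = 40.5 + 20455/(231 × 1.71) = 92.283 °C

T_c,out = 92.3 °C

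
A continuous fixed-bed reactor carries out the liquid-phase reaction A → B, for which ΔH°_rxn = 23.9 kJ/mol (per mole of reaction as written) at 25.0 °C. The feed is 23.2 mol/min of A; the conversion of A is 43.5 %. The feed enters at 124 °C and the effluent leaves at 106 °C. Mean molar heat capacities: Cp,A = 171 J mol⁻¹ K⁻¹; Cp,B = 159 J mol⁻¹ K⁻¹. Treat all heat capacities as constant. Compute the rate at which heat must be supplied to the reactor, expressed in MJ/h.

Q_in = 9.60 MJ/h

Extent of reaction ξ = 0.435 × 23.2 = 10.092 mol/min
Reaction term: ξ·ΔH°_rxn = 10.092 × 23.9 = 241.2 kJ/min
Sensible, feed 124→25 °C: -392.75 kJ/min
Outlet flows (mol/min): A 13.108, B 10.092
Sensible, products 25→106 °C: 311.53 kJ/min
Q = ΔH = 159.98 kJ/min = 2.6663 kW
Heat supplied = 9.5988 MJ/h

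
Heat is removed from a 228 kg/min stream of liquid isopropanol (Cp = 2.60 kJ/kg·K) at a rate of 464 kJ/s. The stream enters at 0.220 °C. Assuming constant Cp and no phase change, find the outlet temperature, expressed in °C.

Q = 464 kJ/s = 27840 kJ/min
ΔT = Q/(ṁ·Cp) = 27840/(228×2.60) = 46.964 K
T_out = 0.220 − 46.964 = -46.744 °C

T_out = -46.7 °C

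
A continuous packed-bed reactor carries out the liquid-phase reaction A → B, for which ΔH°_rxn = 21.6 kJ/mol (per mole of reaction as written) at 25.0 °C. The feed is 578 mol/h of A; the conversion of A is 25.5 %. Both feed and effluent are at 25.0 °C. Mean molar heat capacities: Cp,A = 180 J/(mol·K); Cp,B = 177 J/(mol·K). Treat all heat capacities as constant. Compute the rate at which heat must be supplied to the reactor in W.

Q_in = 884 W

Extent of reaction ξ = 0.255 × 578 = 147.39 mol/h
Reaction term: ξ·ΔH°_rxn = 147.39 × 21.6 = 3183.6 kJ/h
Q = ΔH = 3183.6 kJ/h = 0.88434 kW
Heat supplied = 884.34 W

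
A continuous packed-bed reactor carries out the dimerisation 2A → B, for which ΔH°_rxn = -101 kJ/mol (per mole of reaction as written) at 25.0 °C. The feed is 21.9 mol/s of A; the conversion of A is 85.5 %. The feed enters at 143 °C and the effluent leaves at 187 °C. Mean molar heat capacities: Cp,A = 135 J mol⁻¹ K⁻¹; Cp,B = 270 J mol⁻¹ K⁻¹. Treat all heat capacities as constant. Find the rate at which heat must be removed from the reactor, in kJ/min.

Q_out = 48900 kJ/min

Extent of reaction ξ = 0.855 × 21.9 / 2 = 9.3622 mol/s
Reaction term: ξ·ΔH°_rxn = 9.3622 × -101 = -945.59 kJ/s
Sensible, feed 143→25 °C: -348.87 kJ/s
Outlet flows (mol/s): A 3.1755, B 9.3622
Sensible, products 25→187 °C: 478.95 kJ/s
Q = ΔH = -815.5 kJ/s = -815.5 kW
Heat removed = 48930 kJ/min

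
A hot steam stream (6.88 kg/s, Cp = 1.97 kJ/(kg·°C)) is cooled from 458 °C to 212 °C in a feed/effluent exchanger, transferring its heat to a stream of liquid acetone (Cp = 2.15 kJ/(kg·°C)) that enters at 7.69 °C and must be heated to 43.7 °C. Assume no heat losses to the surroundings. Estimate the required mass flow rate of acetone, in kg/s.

Heat released by hot stream: Q = 6.88 × 1.97 × (458 − 212) = 3334.2 kJ/s
Energy balance on cold side (adiabatic exchanger): Q = ṁ_c·Cp_c·(T_c,out − T_c,in)
ṁ_c = 3334.2 / [2.15 × (43.7 − 7.69)] = 43.065 kg/s

ṁ_c = 43.1 kg/s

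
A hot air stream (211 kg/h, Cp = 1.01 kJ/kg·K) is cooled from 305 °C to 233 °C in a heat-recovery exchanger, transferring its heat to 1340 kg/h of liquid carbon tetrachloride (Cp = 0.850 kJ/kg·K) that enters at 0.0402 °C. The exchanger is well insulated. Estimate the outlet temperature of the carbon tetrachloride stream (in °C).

Heat released by hot stream: Q = 211 × 1.01 × (305 − 233) = 15344 kJ/h
Energy balance on cold side (adiabatic exchanger): Q = ṁ_c·Cp_c·(T_c,out − T_c,in)
T_c,out = 0.0402 + 15344/(1340 × 0.850) = 13.512 °C

T_c,out = 13.5 °C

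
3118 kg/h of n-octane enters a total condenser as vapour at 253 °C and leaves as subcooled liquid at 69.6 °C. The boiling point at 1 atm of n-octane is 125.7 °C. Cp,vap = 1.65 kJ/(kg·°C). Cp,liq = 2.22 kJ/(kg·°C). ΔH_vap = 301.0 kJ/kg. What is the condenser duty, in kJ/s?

Q_c = 550 kJ/s

vapour 253→125.7 °C: -210.04 kJ/kg
condensation at 125.7 °C: -301 kJ/kg
liquid 125.7→69.6 °C: -124.54 kJ/kg
Δh = -210.04 + -301 + -124.54 = -635.59 kJ/kg
Q = ṁ·Δh = 3118 kg/h × -635.59 kJ/kg = -1.9818e+06 kJ/h
|Q| = 550.49 kW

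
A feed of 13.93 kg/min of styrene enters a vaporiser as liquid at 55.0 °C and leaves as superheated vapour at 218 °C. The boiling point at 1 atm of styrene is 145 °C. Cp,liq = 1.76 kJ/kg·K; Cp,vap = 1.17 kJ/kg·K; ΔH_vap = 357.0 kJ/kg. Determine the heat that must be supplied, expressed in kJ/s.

Q = 139 kJ/s

liquid 55.0→145 °C: 158.4 kJ/kg
vaporisation at 145 °C: 357 kJ/kg
vapour 145→218 °C: 85.41 kJ/kg
Δh = 158.4 + 357 + 85.41 = 600.81 kJ/kg
Q = ṁ·Δh = 13.93 kg/min × 600.81 kJ/kg = 8369.3 kJ/min
|Q| = 139.49 kW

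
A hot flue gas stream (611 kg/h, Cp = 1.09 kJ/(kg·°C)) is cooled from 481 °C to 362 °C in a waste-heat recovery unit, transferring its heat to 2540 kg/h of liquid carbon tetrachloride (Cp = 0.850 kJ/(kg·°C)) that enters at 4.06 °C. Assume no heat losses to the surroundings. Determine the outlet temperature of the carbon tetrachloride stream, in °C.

T_c,out = 40.8 °C

Heat released by hot stream: Q = 611 × 1.09 × (481 − 362) = 79253 kJ/h
Energy balance on cold side (adiabatic exchanger): Q = ṁ_c·Cp_c·(T_c,out − T_c,in)
T_c,out = 4.06 + 79253/(2540 × 0.850) = 40.768 °C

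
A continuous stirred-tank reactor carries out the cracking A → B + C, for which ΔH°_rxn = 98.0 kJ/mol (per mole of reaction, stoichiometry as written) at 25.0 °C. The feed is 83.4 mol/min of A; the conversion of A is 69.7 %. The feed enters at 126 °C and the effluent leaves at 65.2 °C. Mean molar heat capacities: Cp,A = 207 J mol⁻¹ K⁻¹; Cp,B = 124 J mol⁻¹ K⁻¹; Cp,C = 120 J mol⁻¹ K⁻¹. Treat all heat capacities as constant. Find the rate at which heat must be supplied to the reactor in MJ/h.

Q_in = 284 MJ/h

Extent of reaction ξ = 0.697 × 83.4 = 58.13 mol/min
Reaction term: ξ·ΔH°_rxn = 58.13 × 98.0 = 5696.7 kJ/min
Sensible, feed 126→25 °C: -1743.6 kJ/min
Outlet flows (mol/min): A 25.27, B 58.13, C 58.13
Sensible, products 25→65.2 °C: 780.47 kJ/min
Q = ΔH = 4733.5 kJ/min = 78.892 kW
Heat supplied = 284.01 MJ/h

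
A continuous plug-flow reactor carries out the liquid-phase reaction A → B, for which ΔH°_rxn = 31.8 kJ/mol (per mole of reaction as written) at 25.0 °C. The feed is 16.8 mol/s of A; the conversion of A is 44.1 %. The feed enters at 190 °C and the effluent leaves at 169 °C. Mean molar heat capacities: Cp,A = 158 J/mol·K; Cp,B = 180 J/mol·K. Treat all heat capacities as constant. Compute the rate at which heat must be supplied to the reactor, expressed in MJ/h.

Q_in = 732 MJ/h

Extent of reaction ξ = 0.441 × 16.8 = 7.4088 mol/s
Reaction term: ξ·ΔH°_rxn = 7.4088 × 31.8 = 235.6 kJ/s
Sensible, feed 190→25 °C: -437.98 kJ/s
Outlet flows (mol/s): A 9.3912, B 7.4088
Sensible, products 25→169 °C: 405.7 kJ/s
Q = ΔH = 203.33 kJ/s = 203.33 kW
Heat supplied = 731.98 MJ/h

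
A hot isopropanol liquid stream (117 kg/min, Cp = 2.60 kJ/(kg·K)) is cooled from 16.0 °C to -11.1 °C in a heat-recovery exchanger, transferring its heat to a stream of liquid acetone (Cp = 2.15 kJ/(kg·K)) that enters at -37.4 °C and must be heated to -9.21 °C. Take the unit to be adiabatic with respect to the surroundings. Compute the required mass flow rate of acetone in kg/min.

Heat released by hot stream: Q = 117 × 2.60 × (16.0 − -11.1) = 8243.8 kJ/min
Energy balance on cold side (adiabatic exchanger): Q = ṁ_c·Cp_c·(T_c,out − T_c,in)
ṁ_c = 8243.8 / [2.15 × (-9.21 − -37.4)] = 136.02 kg/min

ṁ_c = 136 kg/min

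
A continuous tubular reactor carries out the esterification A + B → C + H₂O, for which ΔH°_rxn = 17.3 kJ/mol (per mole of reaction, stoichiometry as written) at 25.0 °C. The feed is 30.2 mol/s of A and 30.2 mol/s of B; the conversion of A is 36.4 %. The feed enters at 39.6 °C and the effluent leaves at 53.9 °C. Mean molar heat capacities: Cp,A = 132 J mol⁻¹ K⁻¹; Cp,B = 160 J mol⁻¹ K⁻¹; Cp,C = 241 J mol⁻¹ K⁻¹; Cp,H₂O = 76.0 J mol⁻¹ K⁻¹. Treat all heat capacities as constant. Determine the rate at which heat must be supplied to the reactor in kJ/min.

Extent of reaction ξ = 0.364 × 30.2 = 10.993 mol/s
Reaction term: ξ·ΔH°_rxn = 10.993 × 17.3 = 190.18 kJ/s
Sensible, feed 39.6→25 °C: -128.75 kJ/s
Outlet flows (mol/s): A 19.207, B 19.207, C 10.993, H₂O 10.993
Sensible, products 25→53.9 °C: 262.79 kJ/s
Q = ΔH = 324.22 kJ/s = 324.22 kW
Heat supplied = 19453 kJ/min

Q_in = 19500 kJ/min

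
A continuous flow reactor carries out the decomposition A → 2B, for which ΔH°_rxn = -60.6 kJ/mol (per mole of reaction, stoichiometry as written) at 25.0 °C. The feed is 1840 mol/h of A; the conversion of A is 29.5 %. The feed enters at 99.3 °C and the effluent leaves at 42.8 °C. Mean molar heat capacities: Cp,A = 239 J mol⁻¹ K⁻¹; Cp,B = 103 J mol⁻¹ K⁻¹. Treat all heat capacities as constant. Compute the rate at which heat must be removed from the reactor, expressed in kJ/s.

Q_out = 16.1 kJ/s

Extent of reaction ξ = 0.295 × 1840 = 542.8 mol/h
Reaction term: ξ·ΔH°_rxn = 542.8 × -60.6 = -32894 kJ/h
Sensible, feed 99.3→25 °C: -32674 kJ/h
Outlet flows (mol/h): A 1297.2, B 1085.6
Sensible, products 25→42.8 °C: 7508.9 kJ/h
Q = ΔH = -58059 kJ/h = -16.127 kW
Heat removed = 16.127 kJ/s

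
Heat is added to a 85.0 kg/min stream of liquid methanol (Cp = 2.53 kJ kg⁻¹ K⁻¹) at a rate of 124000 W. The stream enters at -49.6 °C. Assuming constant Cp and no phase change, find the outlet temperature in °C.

Q = 124000 W = 7440 kJ/min
ΔT = Q/(ṁ·Cp) = 7440/(85.0×2.53) = 34.597 K
T_out = -49.6 + 34.597 = -15.003 °C

T_out = -15.0 °C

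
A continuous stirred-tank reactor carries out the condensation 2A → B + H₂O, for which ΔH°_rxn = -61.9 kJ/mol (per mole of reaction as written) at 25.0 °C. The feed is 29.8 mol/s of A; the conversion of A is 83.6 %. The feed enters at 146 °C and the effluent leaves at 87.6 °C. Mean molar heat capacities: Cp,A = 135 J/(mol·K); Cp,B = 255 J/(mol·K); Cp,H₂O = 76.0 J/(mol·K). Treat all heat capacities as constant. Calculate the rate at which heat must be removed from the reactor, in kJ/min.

Extent of reaction ξ = 0.836 × 29.8 / 2 = 12.456 mol/s
Reaction term: ξ·ΔH°_rxn = 12.456 × -61.9 = -771.05 kJ/s
Sensible, feed 146→25 °C: -486.78 kJ/s
Outlet flows (mol/s): A 4.8872, B 12.456, H₂O 12.456
Sensible, products 25→87.6 °C: 299.41 kJ/s
Q = ΔH = -958.43 kJ/s = -958.43 kW
Heat removed = 57506 kJ/min

Q_out = 57500 kJ/min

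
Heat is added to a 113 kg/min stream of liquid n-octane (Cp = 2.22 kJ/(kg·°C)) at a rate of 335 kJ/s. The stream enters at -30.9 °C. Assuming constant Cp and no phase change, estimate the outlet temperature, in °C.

T_out = 49.2 °C

Q = 335 kJ/s = 20100 kJ/min
ΔT = Q/(ṁ·Cp) = 20100/(113×2.22) = 80.124 K
T_out = -30.9 + 80.124 = 49.224 °C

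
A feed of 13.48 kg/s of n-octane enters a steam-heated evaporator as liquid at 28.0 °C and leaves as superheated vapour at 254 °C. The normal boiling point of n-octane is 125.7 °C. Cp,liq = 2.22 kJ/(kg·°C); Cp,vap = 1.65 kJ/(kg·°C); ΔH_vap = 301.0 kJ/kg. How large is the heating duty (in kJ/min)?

Q = 590000 kJ/min

liquid 28.0→125.7 °C: 216.89 kJ/kg
vaporisation at 125.7 °C: 301 kJ/kg
vapour 125.7→254 °C: 211.69 kJ/kg
Δh = 216.89 + 301 + 211.69 = 729.59 kJ/kg
Q = ṁ·Δh = 13.48 kg/s × 729.59 kJ/kg = 9834.9 kJ/s
|Q| = 9834.9 kW = 590090 kJ/min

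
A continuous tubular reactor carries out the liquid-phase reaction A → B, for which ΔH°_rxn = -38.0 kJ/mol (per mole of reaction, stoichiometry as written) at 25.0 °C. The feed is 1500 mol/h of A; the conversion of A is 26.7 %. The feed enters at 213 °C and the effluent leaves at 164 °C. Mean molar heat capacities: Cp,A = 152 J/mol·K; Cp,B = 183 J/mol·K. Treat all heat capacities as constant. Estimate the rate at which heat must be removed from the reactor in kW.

Extent of reaction ξ = 0.267 × 1500 = 400.5 mol/h
Reaction term: ξ·ΔH°_rxn = 400.5 × -38.0 = -15219 kJ/h
Sensible, feed 213→25 °C: -42864 kJ/h
Outlet flows (mol/h): A 1099.5, B 400.5
Sensible, products 25→164 °C: 33418 kJ/h
Q = ΔH = -24665 kJ/h = -6.8515 kW
Heat removed = 6.8515 kW

Q_out = 6.85 kW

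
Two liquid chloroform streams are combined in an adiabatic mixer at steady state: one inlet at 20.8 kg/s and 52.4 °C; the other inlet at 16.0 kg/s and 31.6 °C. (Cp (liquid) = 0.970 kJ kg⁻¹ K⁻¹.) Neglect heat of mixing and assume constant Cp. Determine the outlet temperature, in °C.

Adiabatic, steady state ⇒ Σ ṁᵢCp,ᵢ(T_out − Tᵢ) = 0
Σ ṁᵢCp,ᵢTᵢ = 20.8×0.970×52.4 + 16.0×0.970×31.6 = 1547.7
Σ ṁᵢCp,ᵢ = 20.8×0.970 + 16.0×0.970 = 35.696
T_out = 1547.7 / 35.696 = 43.357 °C

T_out = 43.4 °C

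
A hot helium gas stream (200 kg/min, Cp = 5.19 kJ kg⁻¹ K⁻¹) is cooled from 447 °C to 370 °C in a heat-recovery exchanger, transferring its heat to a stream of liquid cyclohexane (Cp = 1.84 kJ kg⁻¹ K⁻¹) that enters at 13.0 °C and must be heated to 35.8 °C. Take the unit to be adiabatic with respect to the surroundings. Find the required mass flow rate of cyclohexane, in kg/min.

ṁ_c = 1910 kg/min

Heat released by hot stream: Q = 200 × 5.19 × (447 − 370) = 79926 kJ/min
Energy balance on cold side (adiabatic exchanger): Q = ṁ_c·Cp_c·(T_c,out − T_c,in)
ṁ_c = 79926 / [1.84 × (35.8 − 13.0)] = 1905.2 kg/min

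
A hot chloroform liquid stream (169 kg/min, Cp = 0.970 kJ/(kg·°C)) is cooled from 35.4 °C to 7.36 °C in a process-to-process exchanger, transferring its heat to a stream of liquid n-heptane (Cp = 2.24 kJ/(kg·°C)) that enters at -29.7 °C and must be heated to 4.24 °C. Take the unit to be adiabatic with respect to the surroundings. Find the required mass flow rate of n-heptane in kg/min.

ṁ_c = 60.5 kg/min

Heat released by hot stream: Q = 169 × 0.970 × (35.4 − 7.36) = 4596.6 kJ/min
Energy balance on cold side (adiabatic exchanger): Q = ṁ_c·Cp_c·(T_c,out − T_c,in)
ṁ_c = 4596.6 / [2.24 × (4.24 − -29.7)] = 60.461 kg/min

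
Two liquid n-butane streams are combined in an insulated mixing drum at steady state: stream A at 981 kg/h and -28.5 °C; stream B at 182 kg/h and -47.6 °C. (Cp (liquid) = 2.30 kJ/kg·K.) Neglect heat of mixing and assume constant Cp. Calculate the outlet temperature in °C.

Adiabatic, steady state ⇒ Σ ṁᵢCp,ᵢ(T_out − Tᵢ) = 0
T_out = Σ ṁᵢCp,ᵢTᵢ / Σ ṁᵢCp,ᵢ
      = -84230 / 2674.9 = -31.489 °C

T_out = -31.5 °C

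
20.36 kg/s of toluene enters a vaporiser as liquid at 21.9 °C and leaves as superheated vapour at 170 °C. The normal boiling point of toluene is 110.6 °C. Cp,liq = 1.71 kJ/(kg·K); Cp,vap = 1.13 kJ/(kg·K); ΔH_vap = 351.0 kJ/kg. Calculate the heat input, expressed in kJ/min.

liquid 21.9→110.6 °C: 151.68 kJ/kg
vaporisation at 110.6 °C: 351 kJ/kg
vapour 110.6→170 °C: 67.122 kJ/kg
Δh = 151.68 + 351 + 67.122 = 569.8 kJ/kg
Q = ṁ·Δh = 20.36 kg/s × 569.8 kJ/kg = 11601 kJ/s
|Q| = 11601 kW = 696070 kJ/min

Q = 696000 kJ/min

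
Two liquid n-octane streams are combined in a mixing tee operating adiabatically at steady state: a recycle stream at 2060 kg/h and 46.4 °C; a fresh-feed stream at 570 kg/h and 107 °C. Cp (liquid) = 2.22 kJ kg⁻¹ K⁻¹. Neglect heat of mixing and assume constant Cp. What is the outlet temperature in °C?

Energy balance with Q = 0: Σ ṁᵢCp,ᵢ(T_out − Tᵢ) = 0
Σ ṁᵢCp,ᵢTᵢ = 2060×2.22×46.4 + 570×2.22×107 = 347590
Σ ṁᵢCp,ᵢ = 2060×2.22 + 570×2.22 = 5838.6
T_out = 347590 / 5838.6 = 59.534 °C

T_out = 59.5 °C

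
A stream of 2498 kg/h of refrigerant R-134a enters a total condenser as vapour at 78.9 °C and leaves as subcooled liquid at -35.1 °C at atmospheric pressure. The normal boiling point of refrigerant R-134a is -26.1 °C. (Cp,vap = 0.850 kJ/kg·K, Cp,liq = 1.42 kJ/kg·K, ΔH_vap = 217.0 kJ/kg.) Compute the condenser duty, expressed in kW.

vapour 78.9→-26.1 °C: -89.25 kJ/kg
condensation at -26.1 °C: -217 kJ/kg
liquid -26.1→-35.1 °C: -12.78 kJ/kg
Δh = -89.25 + -217 + -12.78 = -319.03 kJ/kg
Q = ṁ·Δh = 2498 kg/h × -319.03 kJ/kg = -796940 kJ/h
|Q| = 221.37 kW

Q_c = 221 kW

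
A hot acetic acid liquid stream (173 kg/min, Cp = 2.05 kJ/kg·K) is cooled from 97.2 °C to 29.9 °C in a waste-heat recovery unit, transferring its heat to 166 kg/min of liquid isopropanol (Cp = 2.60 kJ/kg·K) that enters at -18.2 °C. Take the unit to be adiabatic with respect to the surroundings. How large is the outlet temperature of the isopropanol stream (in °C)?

Heat released by hot stream: Q = 173 × 2.05 × (97.2 − 29.9) = 23868 kJ/min
Energy balance on cold side (adiabatic exchanger): Q = ṁ_c·Cp_c·(T_c,out − T_c,in)
T_c,out = -18.2 + 23868/(166 × 2.60) = 37.101 °C

T_c,out = 37.1 °C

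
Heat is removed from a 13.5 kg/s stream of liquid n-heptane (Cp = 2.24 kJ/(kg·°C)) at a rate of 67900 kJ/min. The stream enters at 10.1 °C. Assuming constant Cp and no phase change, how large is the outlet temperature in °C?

T_out = -27.3 °C

Q = 67900 kJ/min = 1131.7 kJ/s
ΔT = Q/(ṁ·Cp) = 1131.7/(13.5×2.24) = 37.423 K
T_out = 10.1 − 37.423 = -27.323 °C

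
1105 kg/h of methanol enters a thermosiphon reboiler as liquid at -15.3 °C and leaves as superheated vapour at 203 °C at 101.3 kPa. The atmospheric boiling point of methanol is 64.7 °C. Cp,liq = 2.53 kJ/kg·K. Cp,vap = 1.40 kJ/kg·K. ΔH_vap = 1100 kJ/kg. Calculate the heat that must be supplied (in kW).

liquid -15.3→64.7 °C: 202.4 kJ/kg
vaporisation at 64.7 °C: 1100 kJ/kg
vapour 64.7→203 °C: 193.62 kJ/kg
Δh = 202.4 + 1100 + 193.62 = 1496 kJ/kg
Q = ṁ·Δh = 1105 kg/h × 1496 kJ/kg = 1.6531e+06 kJ/h
|Q| = 459.2 kW

Q = 459 kW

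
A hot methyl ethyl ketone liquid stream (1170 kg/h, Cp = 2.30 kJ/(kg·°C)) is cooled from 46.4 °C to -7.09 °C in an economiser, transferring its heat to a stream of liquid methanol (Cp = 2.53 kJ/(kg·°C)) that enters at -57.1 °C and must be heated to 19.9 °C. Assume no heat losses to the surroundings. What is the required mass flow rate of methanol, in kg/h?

ṁ_c = 739 kg/h

Heat released by hot stream: Q = 1170 × 2.30 × (46.4 − -7.09) = 143940 kJ/h
Energy balance on cold side (adiabatic exchanger): Q = ṁ_c·Cp_c·(T_c,out − T_c,in)
ṁ_c = 143940 / [2.53 × (19.9 − -57.1)] = 738.88 kg/h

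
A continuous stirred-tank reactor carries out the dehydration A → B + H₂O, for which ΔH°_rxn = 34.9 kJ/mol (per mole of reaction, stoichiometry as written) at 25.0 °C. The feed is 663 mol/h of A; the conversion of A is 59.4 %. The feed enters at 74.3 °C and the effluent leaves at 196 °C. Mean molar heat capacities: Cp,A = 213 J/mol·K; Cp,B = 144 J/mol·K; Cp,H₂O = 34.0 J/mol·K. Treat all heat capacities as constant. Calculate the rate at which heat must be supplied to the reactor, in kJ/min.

Q_in = 476 kJ/min

Extent of reaction ξ = 0.594 × 663 = 393.82 mol/h
Reaction term: ξ·ΔH°_rxn = 393.82 × 34.9 = 13744 kJ/h
Sensible, feed 74.3→25 °C: -6962.1 kJ/h
Outlet flows (mol/h): A 269.18, B 393.82, H₂O 393.82
Sensible, products 25→196 °C: 21791 kJ/h
Q = ΔH = 28574 kJ/h = 7.9371 kW
Heat supplied = 476.23 kJ/min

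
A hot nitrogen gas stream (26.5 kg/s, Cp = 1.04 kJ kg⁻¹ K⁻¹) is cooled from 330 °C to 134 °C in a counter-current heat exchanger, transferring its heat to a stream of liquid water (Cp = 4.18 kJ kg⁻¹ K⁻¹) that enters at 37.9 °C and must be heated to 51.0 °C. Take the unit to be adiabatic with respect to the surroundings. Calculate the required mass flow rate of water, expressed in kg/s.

ṁ_c = 98.6 kg/s

Heat released by hot stream: Q = 26.5 × 1.04 × (330 − 134) = 5401.8 kJ/s
Energy balance on cold side (adiabatic exchanger): Q = ṁ_c·Cp_c·(T_c,out − T_c,in)
ṁ_c = 5401.8 / [4.18 × (51.0 − 37.9)] = 98.648 kg/s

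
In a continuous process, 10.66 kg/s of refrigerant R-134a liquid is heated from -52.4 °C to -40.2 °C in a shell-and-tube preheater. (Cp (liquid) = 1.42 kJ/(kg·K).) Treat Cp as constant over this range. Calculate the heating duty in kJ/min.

Q = 11100 kJ/min

Q = ṁ·Cp·ΔT = 10.66 × 1.42 × (-40.2 − -52.4) = 184.67 kJ/s
Heating duty = 11080 kJ/min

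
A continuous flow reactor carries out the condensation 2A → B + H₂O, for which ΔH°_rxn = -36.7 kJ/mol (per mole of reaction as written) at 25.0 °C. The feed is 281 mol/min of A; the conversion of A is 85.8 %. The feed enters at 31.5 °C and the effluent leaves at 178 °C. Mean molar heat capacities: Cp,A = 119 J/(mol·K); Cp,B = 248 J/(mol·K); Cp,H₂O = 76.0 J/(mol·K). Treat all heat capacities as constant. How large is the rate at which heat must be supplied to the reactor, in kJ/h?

Q_in = 124000 kJ/h

Extent of reaction ξ = 0.858 × 281 / 2 = 120.55 mol/min
Reaction term: ξ·ΔH°_rxn = 120.55 × -36.7 = -4424.1 kJ/min
Sensible, feed 31.5→25 °C: -217.35 kJ/min
Outlet flows (mol/min): A 39.902, B 120.55, H₂O 120.55
Sensible, products 25→178 °C: 6702.4 kJ/min
Q = ΔH = 2060.8 kJ/min = 34.347 kW
Heat supplied = 123650 kJ/h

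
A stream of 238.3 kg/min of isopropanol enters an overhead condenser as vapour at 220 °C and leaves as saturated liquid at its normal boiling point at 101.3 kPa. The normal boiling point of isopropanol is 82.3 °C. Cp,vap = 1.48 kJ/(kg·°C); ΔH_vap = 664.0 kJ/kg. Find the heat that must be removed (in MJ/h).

vapour 220→82.3 °C: -203.8 kJ/kg
condensation at 82.3 °C: -664 kJ/kg
Δh = -203.8 + -664 = -867.8 kJ/kg
Q = ṁ·Δh = 238.3 kg/min × -867.8 kJ/kg = -206800 kJ/min
|Q| = 3446.6 kW = 12408 MJ/h

Q_c = 12400 MJ/h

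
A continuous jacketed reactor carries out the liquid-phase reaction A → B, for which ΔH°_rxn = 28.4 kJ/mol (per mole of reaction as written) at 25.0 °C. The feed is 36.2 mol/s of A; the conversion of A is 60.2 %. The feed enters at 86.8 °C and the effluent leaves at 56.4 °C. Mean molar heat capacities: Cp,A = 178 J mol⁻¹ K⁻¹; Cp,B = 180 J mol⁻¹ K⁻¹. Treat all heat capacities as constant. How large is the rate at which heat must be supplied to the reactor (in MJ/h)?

Extent of reaction ξ = 0.602 × 36.2 = 21.792 mol/s
Reaction term: ξ·ΔH°_rxn = 21.792 × 28.4 = 618.9 kJ/s
Sensible, feed 86.8→25 °C: -398.21 kJ/s
Outlet flows (mol/s): A 14.408, B 21.792
Sensible, products 25→56.4 °C: 203.7 kJ/s
Q = ΔH = 424.39 kJ/s = 424.39 kW
Heat supplied = 1527.8 MJ/h

Q_in = 1530 MJ/h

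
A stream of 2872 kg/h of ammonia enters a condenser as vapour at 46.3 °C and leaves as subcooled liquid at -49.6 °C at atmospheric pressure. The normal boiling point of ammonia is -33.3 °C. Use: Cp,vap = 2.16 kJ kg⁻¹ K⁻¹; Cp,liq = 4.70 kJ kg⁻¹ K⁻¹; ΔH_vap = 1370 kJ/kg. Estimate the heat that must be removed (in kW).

vapour 46.3→-33.3 °C: -171.94 kJ/kg
condensation at -33.3 °C: -1370 kJ/kg
liquid -33.3→-49.6 °C: -76.61 kJ/kg
Δh = -171.94 + -1370 + -76.61 = -1618.5 kJ/kg
Q = ṁ·Δh = 2872 kg/h × -1618.5 kJ/kg = -4.6485e+06 kJ/h
|Q| = 1291.2 kW

Q_c = 1290 kW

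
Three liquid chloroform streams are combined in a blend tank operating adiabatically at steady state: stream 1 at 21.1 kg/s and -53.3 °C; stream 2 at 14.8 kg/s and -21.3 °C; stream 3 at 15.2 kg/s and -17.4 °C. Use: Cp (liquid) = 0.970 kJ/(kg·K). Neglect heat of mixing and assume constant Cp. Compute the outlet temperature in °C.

Adiabatic, steady state ⇒ Σ ṁᵢCp,ᵢ(T_out − Tᵢ) = 0
T_out = Σ ṁᵢCp,ᵢTᵢ / Σ ṁᵢCp,ᵢ
      = -1653.2 / 49.567 = -33.353 °C

T_out = -33.4 °C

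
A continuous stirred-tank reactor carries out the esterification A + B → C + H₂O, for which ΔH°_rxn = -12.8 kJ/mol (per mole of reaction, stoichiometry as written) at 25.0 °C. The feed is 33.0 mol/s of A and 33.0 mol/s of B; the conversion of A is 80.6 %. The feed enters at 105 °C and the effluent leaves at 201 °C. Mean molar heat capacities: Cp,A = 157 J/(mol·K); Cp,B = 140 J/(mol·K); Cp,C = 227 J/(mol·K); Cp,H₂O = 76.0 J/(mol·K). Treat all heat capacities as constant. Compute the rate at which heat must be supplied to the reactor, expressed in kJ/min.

Extent of reaction ξ = 0.806 × 33.0 = 26.598 mol/s
Reaction term: ξ·ΔH°_rxn = 26.598 × -12.8 = -340.45 kJ/s
Sensible, feed 105→25 °C: -784.08 kJ/s
Outlet flows (mol/s): A 6.402, B 6.402, C 26.598, H₂O 26.598
Sensible, products 25→201 °C: 1753.1 kJ/s
Q = ΔH = 628.53 kJ/s = 628.53 kW
Heat supplied = 37712 kJ/min

Q_in = 37700 kJ/min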